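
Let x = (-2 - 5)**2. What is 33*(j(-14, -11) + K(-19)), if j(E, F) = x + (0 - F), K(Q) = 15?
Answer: 2475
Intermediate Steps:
x = 49 (x = (-7)**2 = 49)
j(E, F) = 49 - F (j(E, F) = 49 + (0 - F) = 49 - F)
33*(j(-14, -11) + K(-19)) = 33*((49 - 1*(-11)) + 15) = 33*((49 + 11) + 15) = 33*(60 + 15) = 33*75 = 2475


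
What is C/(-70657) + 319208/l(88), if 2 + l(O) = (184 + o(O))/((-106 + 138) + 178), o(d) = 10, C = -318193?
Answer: -2368163408071/7984241 ≈ -2.9660e+5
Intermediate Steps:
l(O) = -113/105 (l(O) = -2 + (184 + 10)/((-106 + 138) + 178) = -2 + 194/(32 + 178) = -2 + 194/210 = -2 + 194*(1/210) = -2 + 97/105 = -113/105)
C/(-70657) + 319208/l(88) = -318193/(-70657) + 319208/(-113/105) = -318193*(-1/70657) + 319208*(-105/113) = 318193/70657 - 33516840/113 = -2368163408071/7984241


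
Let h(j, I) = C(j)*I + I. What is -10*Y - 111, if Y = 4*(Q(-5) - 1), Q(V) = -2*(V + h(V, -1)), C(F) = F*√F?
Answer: -551 + 400*I*√5 ≈ -551.0 + 894.43*I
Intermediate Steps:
C(F) = F^(3/2)
h(j, I) = I + I*j^(3/2) (h(j, I) = j^(3/2)*I + I = I*j^(3/2) + I = I + I*j^(3/2))
Q(V) = 2 - 2*V + 2*V^(3/2) (Q(V) = -2*(V - (1 + V^(3/2))) = -2*(V + (-1 - V^(3/2))) = -2*(-1 + V - V^(3/2)) = 2 - 2*V + 2*V^(3/2))
Y = 44 - 40*I*√5 (Y = 4*((2 - 2*(-5) + 2*(-5)^(3/2)) - 1) = 4*((2 + 10 + 2*(-5*I*√5)) - 1) = 4*((2 + 10 - 10*I*√5) - 1) = 4*((12 - 10*I*√5) - 1) = 4*(11 - 10*I*√5) = 44 - 40*I*√5 ≈ 44.0 - 89.443*I)
-10*Y - 111 = -10*(44 - 40*I*√5) - 111 = (-440 + 400*I*√5) - 111 = -551 + 400*I*√5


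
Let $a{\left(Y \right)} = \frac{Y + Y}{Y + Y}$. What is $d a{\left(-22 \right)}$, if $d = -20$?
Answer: $-20$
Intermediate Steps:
$a{\left(Y \right)} = 1$ ($a{\left(Y \right)} = \frac{2 Y}{2 Y} = 2 Y \frac{1}{2 Y} = 1$)
$d a{\left(-22 \right)} = \left(-20\right) 1 = -20$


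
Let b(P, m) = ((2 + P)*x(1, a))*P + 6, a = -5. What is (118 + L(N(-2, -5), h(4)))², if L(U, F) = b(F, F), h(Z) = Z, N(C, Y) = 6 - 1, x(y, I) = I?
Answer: 16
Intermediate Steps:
N(C, Y) = 5
b(P, m) = 6 + P*(-10 - 5*P) (b(P, m) = ((2 + P)*(-5))*P + 6 = (-10 - 5*P)*P + 6 = P*(-10 - 5*P) + 6 = 6 + P*(-10 - 5*P))
L(U, F) = 6 - 10*F - 5*F²
(118 + L(N(-2, -5), h(4)))² = (118 + (6 - 10*4 - 5*4²))² = (118 + (6 - 40 - 5*16))² = (118 + (6 - 40 - 80))² = (118 - 114)² = 4² = 16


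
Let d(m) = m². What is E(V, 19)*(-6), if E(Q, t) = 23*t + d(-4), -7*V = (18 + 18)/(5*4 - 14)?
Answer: -2718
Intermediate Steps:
V = -6/7 (V = -(18 + 18)/(7*(5*4 - 14)) = -36/(7*(20 - 14)) = -36/(7*6) = -⅐*6 = -6/7 ≈ -0.85714)
E(Q, t) = 16 + 23*t (E(Q, t) = 23*t + (-4)² = 23*t + 16 = 16 + 23*t)
E(V, 19)*(-6) = (16 + 23*19)*(-6) = (16 + 437)*(-6) = 453*(-6) = -2718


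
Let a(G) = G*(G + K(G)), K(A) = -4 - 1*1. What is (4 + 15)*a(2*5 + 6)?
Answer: 3344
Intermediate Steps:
K(A) = -5 (K(A) = -4 - 1 = -5)
a(G) = G*(-5 + G) (a(G) = G*(G - 5) = G*(-5 + G))
(4 + 15)*a(2*5 + 6) = (4 + 15)*((2*5 + 6)*(-5 + (2*5 + 6))) = 19*((10 + 6)*(-5 + (10 + 6))) = 19*(16*(-5 + 16)) = 19*(16*11) = 19*176 = 3344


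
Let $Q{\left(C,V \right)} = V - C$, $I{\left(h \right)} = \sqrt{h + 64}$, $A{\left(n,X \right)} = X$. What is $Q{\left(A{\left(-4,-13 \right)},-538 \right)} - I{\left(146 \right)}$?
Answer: $-525 - \sqrt{210} \approx -539.49$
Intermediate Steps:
$I{\left(h \right)} = \sqrt{64 + h}$
$Q{\left(A{\left(-4,-13 \right)},-538 \right)} - I{\left(146 \right)} = \left(-538 - -13\right) - \sqrt{64 + 146} = \left(-538 + 13\right) - \sqrt{210} = -525 - \sqrt{210}$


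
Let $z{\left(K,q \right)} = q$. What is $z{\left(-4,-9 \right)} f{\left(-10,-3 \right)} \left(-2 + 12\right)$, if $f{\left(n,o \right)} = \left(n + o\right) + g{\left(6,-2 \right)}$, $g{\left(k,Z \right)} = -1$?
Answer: $1260$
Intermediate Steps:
$f{\left(n,o \right)} = -1 + n + o$ ($f{\left(n,o \right)} = \left(n + o\right) - 1 = -1 + n + o$)
$z{\left(-4,-9 \right)} f{\left(-10,-3 \right)} \left(-2 + 12\right) = - 9 \left(-1 - 10 - 3\right) \left(-2 + 12\right) = \left(-9\right) \left(-14\right) 10 = 126 \cdot 10 = 1260$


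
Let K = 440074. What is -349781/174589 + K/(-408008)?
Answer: -109772762917/35616854356 ≈ -3.0820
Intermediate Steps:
-349781/174589 + K/(-408008) = -349781/174589 + 440074/(-408008) = -349781*1/174589 + 440074*(-1/408008) = -349781/174589 - 220037/204004 = -109772762917/35616854356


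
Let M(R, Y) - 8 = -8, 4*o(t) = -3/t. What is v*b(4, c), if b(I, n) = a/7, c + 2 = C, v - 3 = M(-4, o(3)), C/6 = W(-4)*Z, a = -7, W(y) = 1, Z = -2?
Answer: -3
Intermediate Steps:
o(t) = -3/(4*t) (o(t) = (-3/t)/4 = -3/(4*t))
M(R, Y) = 0 (M(R, Y) = 8 - 8 = 0)
C = -12 (C = 6*(1*(-2)) = 6*(-2) = -12)
v = 3 (v = 3 + 0 = 3)
c = -14 (c = -2 - 12 = -14)
b(I, n) = -1 (b(I, n) = -7/7 = -7*⅐ = -1)
v*b(4, c) = 3*(-1) = -3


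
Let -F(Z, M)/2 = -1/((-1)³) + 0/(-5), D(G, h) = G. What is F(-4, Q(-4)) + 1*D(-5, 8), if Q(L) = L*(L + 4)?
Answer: -7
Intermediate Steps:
Q(L) = L*(4 + L)
F(Z, M) = -2 (F(Z, M) = -2*(-1/((-1)³) + 0/(-5)) = -2*(-1/(-1) + 0*(-⅕)) = -2*(-1*(-1) + 0) = -2*(1 + 0) = -2*1 = -2)
F(-4, Q(-4)) + 1*D(-5, 8) = -2 + 1*(-5) = -2 - 5 = -7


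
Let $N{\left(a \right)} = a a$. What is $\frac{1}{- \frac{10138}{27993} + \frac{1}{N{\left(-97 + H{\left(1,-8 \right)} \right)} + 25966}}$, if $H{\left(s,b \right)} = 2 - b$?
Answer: $- \frac{938745255}{339949837} \approx -2.7614$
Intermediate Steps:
$N{\left(a \right)} = a^{2}$
$\frac{1}{- \frac{10138}{27993} + \frac{1}{N{\left(-97 + H{\left(1,-8 \right)} \right)} + 25966}} = \frac{1}{- \frac{10138}{27993} + \frac{1}{\left(-97 + \left(2 - -8\right)\right)^{2} + 25966}} = \frac{1}{\left(-10138\right) \frac{1}{27993} + \frac{1}{\left(-97 + \left(2 + 8\right)\right)^{2} + 25966}} = \frac{1}{- \frac{10138}{27993} + \frac{1}{\left(-97 + 10\right)^{2} + 25966}} = \frac{1}{- \frac{10138}{27993} + \frac{1}{\left(-87\right)^{2} + 25966}} = \frac{1}{- \frac{10138}{27993} + \frac{1}{7569 + 25966}} = \frac{1}{- \frac{10138}{27993} + \frac{1}{33535}} = \frac{1}{- \frac{339949837}{938745255}} = - \frac{938745255}{339949837}$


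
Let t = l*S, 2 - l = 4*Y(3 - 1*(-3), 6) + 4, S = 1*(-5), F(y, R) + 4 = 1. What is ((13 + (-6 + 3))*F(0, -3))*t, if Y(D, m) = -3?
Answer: 1500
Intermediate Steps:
F(y, R) = -3 (F(y, R) = -4 + 1 = -3)
S = -5
l = 10 (l = 2 - (4*(-3) + 4) = 2 - (-12 + 4) = 2 - 1*(-8) = 2 + 8 = 10)
t = -50 (t = 10*(-5) = -50)
((13 + (-6 + 3))*F(0, -3))*t = ((13 + (-6 + 3))*(-3))*(-50) = ((13 - 3)*(-3))*(-50) = (10*(-3))*(-50) = -30*(-50) = 1500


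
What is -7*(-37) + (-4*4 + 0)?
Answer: 243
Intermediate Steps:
-7*(-37) + (-4*4 + 0) = 259 + (-16 + 0) = 259 - 16 = 243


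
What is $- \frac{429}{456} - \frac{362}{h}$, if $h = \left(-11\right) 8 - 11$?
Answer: $\frac{40867}{15048} \approx 2.7158$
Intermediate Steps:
$h = -99$ ($h = -88 - 11 = -99$)
$- \frac{429}{456} - \frac{362}{h} = - \frac{429}{456} - \frac{362}{-99} = \left(-429\right) \frac{1}{456} - - \frac{362}{99} = - \frac{143}{152} + \frac{362}{99} = \frac{40867}{15048}$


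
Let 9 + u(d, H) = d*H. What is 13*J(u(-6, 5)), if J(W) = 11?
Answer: 143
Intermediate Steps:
u(d, H) = -9 + H*d (u(d, H) = -9 + d*H = -9 + H*d)
13*J(u(-6, 5)) = 13*11 = 143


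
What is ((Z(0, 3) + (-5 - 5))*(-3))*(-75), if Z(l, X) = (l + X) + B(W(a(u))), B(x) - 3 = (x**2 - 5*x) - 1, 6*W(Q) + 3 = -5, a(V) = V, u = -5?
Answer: 775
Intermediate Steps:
W(Q) = -4/3 (W(Q) = -1/2 + (1/6)*(-5) = -1/2 - 5/6 = -4/3)
B(x) = 2 + x**2 - 5*x (B(x) = 3 + ((x**2 - 5*x) - 1) = 3 + (-1 + x**2 - 5*x) = 2 + x**2 - 5*x)
Z(l, X) = 94/9 + X + l (Z(l, X) = (l + X) + (2 + (-4/3)**2 - 5*(-4/3)) = (X + l) + (2 + 16/9 + 20/3) = (X + l) + 94/9 = 94/9 + X + l)
((Z(0, 3) + (-5 - 5))*(-3))*(-75) = (((94/9 + 3 + 0) + (-5 - 5))*(-3))*(-75) = ((121/9 - 10)*(-3))*(-75) = ((31/9)*(-3))*(-75) = -31/3*(-75) = 775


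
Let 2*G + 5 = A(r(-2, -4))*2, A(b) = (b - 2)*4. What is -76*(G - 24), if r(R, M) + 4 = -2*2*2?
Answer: 6270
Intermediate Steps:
r(R, M) = -12 (r(R, M) = -4 - 2*2*2 = -4 - 4*2 = -4 - 8 = -12)
A(b) = -8 + 4*b (A(b) = (-2 + b)*4 = -8 + 4*b)
G = -117/2 (G = -5/2 + ((-8 + 4*(-12))*2)/2 = -5/2 + ((-8 - 48)*2)/2 = -5/2 + (-56*2)/2 = -5/2 + (1/2)*(-112) = -5/2 - 56 = -117/2 ≈ -58.500)
-76*(G - 24) = -76*(-117/2 - 24) = -76*(-165/2) = 6270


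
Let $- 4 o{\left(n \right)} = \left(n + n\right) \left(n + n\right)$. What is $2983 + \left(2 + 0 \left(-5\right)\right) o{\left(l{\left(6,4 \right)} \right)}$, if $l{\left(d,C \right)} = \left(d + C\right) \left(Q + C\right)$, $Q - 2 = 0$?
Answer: $-4217$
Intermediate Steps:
$Q = 2$ ($Q = 2 + 0 = 2$)
$l{\left(d,C \right)} = \left(2 + C\right) \left(C + d\right)$ ($l{\left(d,C \right)} = \left(d + C\right) \left(2 + C\right) = \left(C + d\right) \left(2 + C\right) = \left(2 + C\right) \left(C + d\right)$)
$o{\left(n \right)} = - n^{2}$ ($o{\left(n \right)} = - \frac{\left(n + n\right) \left(n + n\right)}{4} = - \frac{2 n 2 n}{4} = - \frac{4 n^{2}}{4} = - n^{2}$)
$2983 + \left(2 + 0 \left(-5\right)\right) o{\left(l{\left(6,4 \right)} \right)} = 2983 + \left(2 + 0 \left(-5\right)\right) \left(- \left(4^{2} + 2 \cdot 4 + 2 \cdot 6 + 4 \cdot 6\right)^{2}\right) = 2983 + \left(2 + 0\right) \left(- \left(16 + 8 + 12 + 24\right)^{2}\right) = 2983 + 2 \left(- 60^{2}\right) = 2983 + 2 \left(\left(-1\right) 3600\right) = 2983 + 2 \left(-3600\right) = 2983 - 7200 = -4217$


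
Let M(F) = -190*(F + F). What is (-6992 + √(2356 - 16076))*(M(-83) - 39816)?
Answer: 57865792 - 115864*I*√70 ≈ 5.7866e+7 - 9.6939e+5*I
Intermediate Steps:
M(F) = -380*F
(-6992 + √(2356 - 16076))*(M(-83) - 39816) = (-6992 + √(2356 - 16076))*(-380*(-83) - 39816) = (-6992 + √(-13720))*(31540 - 39816) = (-6992 + 14*I*√70)*(-8276) = 57865792 - 115864*I*√70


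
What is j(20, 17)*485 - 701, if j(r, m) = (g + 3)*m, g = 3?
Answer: 48769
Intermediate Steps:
j(r, m) = 6*m (j(r, m) = (3 + 3)*m = 6*m)
j(20, 17)*485 - 701 = (6*17)*485 - 701 = 102*485 - 701 = 49470 - 701 = 48769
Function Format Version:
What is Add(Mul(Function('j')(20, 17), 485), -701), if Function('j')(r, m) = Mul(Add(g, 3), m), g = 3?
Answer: 48769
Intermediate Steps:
Function('j')(r, m) = Mul(6, m) (Function('j')(r, m) = Mul(Add(3, 3), m) = Mul(6, m))
Add(Mul(Function('j')(20, 17), 485), -701) = Add(Mul(Mul(6, 17), 485), -701) = Add(Mul(102, 485), -701) = Add(49470, -701) = 48769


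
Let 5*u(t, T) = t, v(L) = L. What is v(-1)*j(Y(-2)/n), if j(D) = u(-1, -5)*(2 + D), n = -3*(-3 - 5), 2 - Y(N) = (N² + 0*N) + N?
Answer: ⅖ ≈ 0.40000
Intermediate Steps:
Y(N) = 2 - N - N² (Y(N) = 2 - ((N² + 0*N) + N) = 2 - ((N² + 0) + N) = 2 - (N² + N) = 2 - (N + N²) = 2 + (-N - N²) = 2 - N - N²)
n = 24 (n = -3*(-8) = 24)
u(t, T) = t/5
j(D) = -⅖ - D/5 (j(D) = ((⅕)*(-1))*(2 + D) = -(2 + D)/5 = -⅖ - D/5)
v(-1)*j(Y(-2)/n) = -(-⅖ - (2 - 1*(-2) - 1*(-2)²)/(5*24)) = -(-⅖ - (2 + 2 - 1*4)/(5*24)) = -(-⅖ - (2 + 2 - 4)/(5*24)) = -(-⅖ - 0/24) = -(-⅖ - ⅕*0) = -(-⅖ + 0) = -1*(-⅖) = ⅖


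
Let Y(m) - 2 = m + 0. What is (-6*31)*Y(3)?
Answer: -930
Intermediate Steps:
Y(m) = 2 + m (Y(m) = 2 + (m + 0) = 2 + m)
(-6*31)*Y(3) = (-6*31)*(2 + 3) = -186*5 = -930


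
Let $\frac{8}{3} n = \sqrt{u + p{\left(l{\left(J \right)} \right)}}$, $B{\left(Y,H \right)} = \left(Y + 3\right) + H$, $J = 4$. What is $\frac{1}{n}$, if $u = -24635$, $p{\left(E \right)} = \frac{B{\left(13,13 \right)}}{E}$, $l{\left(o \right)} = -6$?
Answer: $- \frac{8 i \sqrt{887034}}{443517} \approx - 0.016988 i$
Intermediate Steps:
$B{\left(Y,H \right)} = 3 + H + Y$ ($B{\left(Y,H \right)} = \left(3 + Y\right) + H = 3 + H + Y$)
$p{\left(E \right)} = \frac{29}{E}$ ($p{\left(E \right)} = \frac{3 + 13 + 13}{E} = \frac{29}{E}$)
$n = \frac{i \sqrt{887034}}{16}$ ($n = \frac{3 \sqrt{-24635 + \frac{29}{-6}}}{8} = \frac{3 \sqrt{-24635 + 29 \left(- \frac{1}{6}\right)}}{8} = \frac{3 \sqrt{-24635 - \frac{29}{6}}}{8} = \frac{3 \sqrt{- \frac{147839}{6}}}{8} = \frac{3 \frac{i \sqrt{887034}}{6}}{8} = \frac{i \sqrt{887034}}{16} \approx 58.864 i$)
$\frac{1}{n} = \frac{1}{\frac{1}{16} i \sqrt{887034}} = - \frac{8 i \sqrt{887034}}{443517}$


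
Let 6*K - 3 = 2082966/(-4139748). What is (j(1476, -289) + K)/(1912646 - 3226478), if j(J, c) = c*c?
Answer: -345757615421/5438933394336 ≈ -0.063571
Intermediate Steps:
j(J, c) = c²
K = 1722713/4139748 (K = ½ + (2082966/(-4139748))/6 = ½ + (2082966*(-1/4139748))/6 = ½ + (⅙)*(-347161/689958) = ½ - 347161/4139748 = 1722713/4139748 ≈ 0.41614)
(j(1476, -289) + K)/(1912646 - 3226478) = ((-289)² + 1722713/4139748)/(1912646 - 3226478) = (83521 + 1722713/4139748)/(-1313832) = (345757615421/4139748)*(-1/1313832) = -345757615421/5438933394336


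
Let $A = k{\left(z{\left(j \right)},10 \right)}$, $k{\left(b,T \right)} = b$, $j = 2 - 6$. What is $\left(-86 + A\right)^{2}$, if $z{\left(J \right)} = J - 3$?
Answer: $8649$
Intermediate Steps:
$j = -4$ ($j = 2 - 6 = -4$)
$z{\left(J \right)} = -3 + J$ ($z{\left(J \right)} = J - 3 = -3 + J$)
$A = -7$ ($A = -3 - 4 = -7$)
$\left(-86 + A\right)^{2} = \left(-86 - 7\right)^{2} = \left(-93\right)^{2} = 8649$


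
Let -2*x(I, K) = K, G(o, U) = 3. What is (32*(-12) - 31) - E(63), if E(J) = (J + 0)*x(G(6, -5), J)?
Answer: 3139/2 ≈ 1569.5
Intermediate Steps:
x(I, K) = -K/2
E(J) = -J**2/2 (E(J) = (J + 0)*(-J/2) = J*(-J/2) = -J**2/2)
(32*(-12) - 31) - E(63) = (32*(-12) - 31) - (-1)*63**2/2 = (-384 - 31) - (-1)*3969/2 = -415 - 1*(-3969/2) = -415 + 3969/2 = 3139/2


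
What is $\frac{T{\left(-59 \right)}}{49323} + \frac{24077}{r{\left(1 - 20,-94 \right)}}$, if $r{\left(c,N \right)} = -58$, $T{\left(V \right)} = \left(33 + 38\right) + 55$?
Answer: $- \frac{395847521}{953578} \approx -415.12$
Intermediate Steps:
$T{\left(V \right)} = 126$ ($T{\left(V \right)} = 71 + 55 = 126$)
$\frac{T{\left(-59 \right)}}{49323} + \frac{24077}{r{\left(1 - 20,-94 \right)}} = \frac{126}{49323} + \frac{24077}{-58} = 126 \cdot \frac{1}{49323} + 24077 \left(- \frac{1}{58}\right) = \frac{42}{16441} - \frac{24077}{58} = - \frac{395847521}{953578}$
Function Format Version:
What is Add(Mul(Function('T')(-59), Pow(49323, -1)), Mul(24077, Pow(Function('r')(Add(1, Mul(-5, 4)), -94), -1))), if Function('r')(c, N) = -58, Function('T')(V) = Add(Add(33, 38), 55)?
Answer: Rational(-395847521, 953578) ≈ -415.12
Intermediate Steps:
Function('T')(V) = 126 (Function('T')(V) = Add(71, 55) = 126)
Add(Mul(Function('T')(-59), Pow(49323, -1)), Mul(24077, Pow(Function('r')(Add(1, Mul(-5, 4)), -94), -1))) = Add(Mul(126, Pow(49323, -1)), Mul(24077, Pow(-58, -1))) = Add(Mul(126, Rational(1, 49323)), Mul(24077, Rational(-1, 58))) = Add(Rational(42, 16441), Rational(-24077, 58)) = Rational(-395847521, 953578)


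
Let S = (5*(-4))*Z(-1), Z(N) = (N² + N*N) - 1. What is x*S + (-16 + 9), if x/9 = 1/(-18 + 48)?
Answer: -13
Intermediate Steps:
x = 3/10 (x = 9/(-18 + 48) = 9/30 = 9*(1/30) = 3/10 ≈ 0.30000)
Z(N) = -1 + 2*N² (Z(N) = (N² + N²) - 1 = 2*N² - 1 = -1 + 2*N²)
S = -20 (S = (5*(-4))*(-1 + 2*(-1)²) = -20*(-1 + 2*1) = -20*(-1 + 2) = -20*1 = -20)
x*S + (-16 + 9) = (3/10)*(-20) + (-16 + 9) = -6 - 7 = -13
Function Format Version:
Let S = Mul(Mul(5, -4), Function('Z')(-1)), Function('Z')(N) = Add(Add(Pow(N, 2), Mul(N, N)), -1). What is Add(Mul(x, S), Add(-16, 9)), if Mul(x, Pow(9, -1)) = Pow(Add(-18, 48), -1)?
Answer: -13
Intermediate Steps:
x = Rational(3, 10) (x = Mul(9, Pow(Add(-18, 48), -1)) = Mul(9, Pow(30, -1)) = Mul(9, Rational(1, 30)) = Rational(3, 10) ≈ 0.30000)
Function('Z')(N) = Add(-1, Mul(2, Pow(N, 2))) (Function('Z')(N) = Add(Add(Pow(N, 2), Pow(N, 2)), -1) = Add(Mul(2, Pow(N, 2)), -1) = Add(-1, Mul(2, Pow(N, 2))))
S = -20 (S = Mul(Mul(5, -4), Add(-1, Mul(2, Pow(-1, 2)))) = Mul(-20, Add(-1, Mul(2, 1))) = Mul(-20, Add(-1, 2)) = Mul(-20, 1) = -20)
Add(Mul(x, S), Add(-16, 9)) = Add(Mul(Rational(3, 10), -20), Add(-16, 9)) = Add(-6, -7) = -13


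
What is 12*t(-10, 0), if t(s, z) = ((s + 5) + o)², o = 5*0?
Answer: 300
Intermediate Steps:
o = 0
t(s, z) = (5 + s)² (t(s, z) = ((s + 5) + 0)² = ((5 + s) + 0)² = (5 + s)²)
12*t(-10, 0) = 12*(5 - 10)² = 12*(-5)² = 12*25 = 300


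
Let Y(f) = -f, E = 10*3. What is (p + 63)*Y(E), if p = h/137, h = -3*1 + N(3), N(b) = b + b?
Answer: -259020/137 ≈ -1890.7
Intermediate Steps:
N(b) = 2*b
h = 3 (h = -3*1 + 2*3 = -3 + 6 = 3)
p = 3/137 ≈ 0.021898
E = 30
(p + 63)*Y(E) = (3/137 + 63)*(-1*30) = (8634/137)*(-30) = -259020/137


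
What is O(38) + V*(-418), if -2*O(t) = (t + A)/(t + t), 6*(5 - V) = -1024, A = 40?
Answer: -16741853/228 ≈ -73429.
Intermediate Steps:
V = 527/3 (V = 5 - 1/6*(-1024) = 5 + 512/3 = 527/3 ≈ 175.67)
O(t) = -(40 + t)/(4*t) (O(t) = -(t + 40)/(2*(t + t)) = -(40 + t)/(2*(2*t)) = -(40 + t)*1/(2*t)/2 = -(40 + t)/(4*t))
O(38) + V*(-418) = (1/4)*(-40 - 1*38)/38 + (527/3)*(-418) = (1/4)*(1/38)*(-40 - 38) - 220286/3 = (1/4)*(1/38)*(-78) - 220286/3 = -39/76 - 220286/3 = -16741853/228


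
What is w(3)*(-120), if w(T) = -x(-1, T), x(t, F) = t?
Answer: -120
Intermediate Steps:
w(T) = 1 (w(T) = -1*(-1) = 1)
w(3)*(-120) = 1*(-120) = -120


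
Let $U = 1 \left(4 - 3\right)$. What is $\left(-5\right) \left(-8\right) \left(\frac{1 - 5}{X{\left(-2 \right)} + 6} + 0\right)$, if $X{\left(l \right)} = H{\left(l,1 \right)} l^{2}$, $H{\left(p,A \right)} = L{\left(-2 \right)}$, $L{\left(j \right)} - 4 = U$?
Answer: $- \frac{80}{13} \approx -6.1538$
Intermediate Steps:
$U = 1$ ($U = 1 \cdot 1 = 1$)
$L{\left(j \right)} = 5$ ($L{\left(j \right)} = 4 + 1 = 5$)
$H{\left(p,A \right)} = 5$
$X{\left(l \right)} = 5 l^{2}$
$\left(-5\right) \left(-8\right) \left(\frac{1 - 5}{X{\left(-2 \right)} + 6} + 0\right) = \left(-5\right) \left(-8\right) \left(\frac{1 - 5}{5 \left(-2\right)^{2} + 6} + 0\right) = 40 \left(- \frac{4}{5 \cdot 4 + 6} + 0\right) = 40 \left(- \frac{4}{20 + 6} + 0\right) = 40 \left(- \frac{4}{26} + 0\right) = 40 \left(\left(-4\right) \frac{1}{26} + 0\right) = 40 \left(- \frac{2}{13} + 0\right) = 40 \left(- \frac{2}{13}\right) = - \frac{80}{13}$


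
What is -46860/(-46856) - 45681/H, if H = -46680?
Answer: 180327239/91134920 ≈ 1.9787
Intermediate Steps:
-46860/(-46856) - 45681/H = -46860/(-46856) - 45681/(-46680) = -46860*(-1/46856) - 45681*(-1/46680) = 11715/11714 + 15227/15560 = 180327239/91134920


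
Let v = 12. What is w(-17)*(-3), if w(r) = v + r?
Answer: 15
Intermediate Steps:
w(r) = 12 + r
w(-17)*(-3) = (12 - 17)*(-3) = -5*(-3) = 15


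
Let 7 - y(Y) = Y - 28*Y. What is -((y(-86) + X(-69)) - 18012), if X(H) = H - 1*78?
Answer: 20474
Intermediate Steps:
y(Y) = 7 + 27*Y (y(Y) = 7 - (Y - 28*Y) = 7 - (-27)*Y = 7 + 27*Y)
X(H) = -78 + H (X(H) = H - 78 = -78 + H)
-((y(-86) + X(-69)) - 18012) = -(((7 + 27*(-86)) + (-78 - 69)) - 18012) = -(((7 - 2322) - 147) - 18012) = -((-2315 - 147) - 18012) = -(-2462 - 18012) = -1*(-20474) = 20474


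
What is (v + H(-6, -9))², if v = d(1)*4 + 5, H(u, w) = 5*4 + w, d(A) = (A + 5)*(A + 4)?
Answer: 18496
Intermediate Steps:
d(A) = (4 + A)*(5 + A) (d(A) = (5 + A)*(4 + A) = (4 + A)*(5 + A))
H(u, w) = 20 + w
v = 125 (v = (20 + 1² + 9*1)*4 + 5 = (20 + 1 + 9)*4 + 5 = 30*4 + 5 = 120 + 5 = 125)
(v + H(-6, -9))² = (125 + (20 - 9))² = (125 + 11)² = 136² = 18496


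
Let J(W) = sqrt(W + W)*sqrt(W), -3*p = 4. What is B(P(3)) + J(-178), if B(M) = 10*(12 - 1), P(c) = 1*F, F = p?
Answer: 110 - 178*sqrt(2) ≈ -141.73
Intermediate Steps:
p = -4/3 (p = -1/3*4 = -4/3 ≈ -1.3333)
F = -4/3 ≈ -1.3333
P(c) = -4/3 (P(c) = 1*(-4/3) = -4/3)
B(M) = 110 (B(M) = 10*11 = 110)
J(W) = W*sqrt(2) (J(W) = sqrt(2*W)*sqrt(W) = (sqrt(2)*sqrt(W))*sqrt(W) = W*sqrt(2))
B(P(3)) + J(-178) = 110 - 178*sqrt(2)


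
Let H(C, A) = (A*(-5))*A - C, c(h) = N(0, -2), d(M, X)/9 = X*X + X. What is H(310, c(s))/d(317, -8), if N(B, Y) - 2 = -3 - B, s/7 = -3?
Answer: -5/8 ≈ -0.62500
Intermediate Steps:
d(M, X) = 9*X + 9*X**2 (d(M, X) = 9*(X*X + X) = 9*(X**2 + X) = 9*(X + X**2) = 9*X + 9*X**2)
s = -21 (s = 7*(-3) = -21)
N(B, Y) = -1 - B (N(B, Y) = 2 + (-3 - B) = -1 - B)
c(h) = -1 (c(h) = -1 - 1*0 = -1 + 0 = -1)
H(C, A) = -C - 5*A**2 (H(C, A) = (-5*A)*A - C = -5*A**2 - C = -C - 5*A**2)
H(310, c(s))/d(317, -8) = (-1*310 - 5*(-1)**2)/((9*(-8)*(1 - 8))) = (-310 - 5*1)/((9*(-8)*(-7))) = (-310 - 5)/504 = -315*1/504 = -5/8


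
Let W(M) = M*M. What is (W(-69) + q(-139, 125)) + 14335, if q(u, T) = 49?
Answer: 19145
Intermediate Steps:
W(M) = M²
(W(-69) + q(-139, 125)) + 14335 = ((-69)² + 49) + 14335 = (4761 + 49) + 14335 = 4810 + 14335 = 19145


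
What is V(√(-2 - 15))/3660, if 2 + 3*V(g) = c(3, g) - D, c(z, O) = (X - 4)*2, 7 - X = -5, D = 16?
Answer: -1/5490 ≈ -0.00018215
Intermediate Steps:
X = 12 (X = 7 - 1*(-5) = 7 + 5 = 12)
c(z, O) = 16 (c(z, O) = (12 - 4)*2 = 8*2 = 16)
V(g) = -⅔ (V(g) = -⅔ + (16 - 1*16)/3 = -⅔ + (16 - 16)/3 = -⅔ + (⅓)*0 = -⅔ + 0 = -⅔)
V(√(-2 - 15))/3660 = -⅔/3660 = (1/3660)*(-⅔) = -1/5490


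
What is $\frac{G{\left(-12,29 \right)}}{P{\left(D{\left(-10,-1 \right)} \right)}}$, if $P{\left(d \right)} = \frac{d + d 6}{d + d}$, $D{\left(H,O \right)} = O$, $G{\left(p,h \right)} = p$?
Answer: $- \frac{24}{7} \approx -3.4286$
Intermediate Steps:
$P{\left(d \right)} = \frac{7}{2}$ ($P{\left(d \right)} = \frac{d + 6 d}{2 d} = 7 d \frac{1}{2 d} = \frac{7}{2}$)
$\frac{G{\left(-12,29 \right)}}{P{\left(D{\left(-10,-1 \right)} \right)}} = - \frac{12}{\frac{7}{2}} = \left(-12\right) \frac{2}{7} = - \frac{24}{7}$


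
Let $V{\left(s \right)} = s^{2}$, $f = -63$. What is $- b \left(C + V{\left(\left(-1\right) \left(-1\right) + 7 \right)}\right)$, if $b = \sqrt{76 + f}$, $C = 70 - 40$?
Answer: $- 94 \sqrt{13} \approx -338.92$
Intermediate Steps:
$C = 30$
$b = \sqrt{13}$ ($b = \sqrt{76 - 63} = \sqrt{13} \approx 3.6056$)
$- b \left(C + V{\left(\left(-1\right) \left(-1\right) + 7 \right)}\right) = - \sqrt{13} \left(30 + \left(\left(-1\right) \left(-1\right) + 7\right)^{2}\right) = - \sqrt{13} \left(30 + \left(1 + 7\right)^{2}\right) = - \sqrt{13} \left(30 + 8^{2}\right) = - \sqrt{13} \left(30 + 64\right) = - \sqrt{13} \cdot 94 = - 94 \sqrt{13}$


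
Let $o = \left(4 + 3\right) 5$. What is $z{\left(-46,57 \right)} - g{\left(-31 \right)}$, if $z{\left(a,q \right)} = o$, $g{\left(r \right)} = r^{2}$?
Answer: $-926$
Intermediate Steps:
$o = 35$ ($o = 7 \cdot 5 = 35$)
$z{\left(a,q \right)} = 35$
$z{\left(-46,57 \right)} - g{\left(-31 \right)} = 35 - \left(-31\right)^{2} = 35 - 961 = -926$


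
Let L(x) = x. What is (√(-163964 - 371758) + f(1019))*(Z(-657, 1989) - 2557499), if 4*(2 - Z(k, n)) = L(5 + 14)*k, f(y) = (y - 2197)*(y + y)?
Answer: 6132454543455 - 10217505*I*√535722/4 ≈ 6.1325e+12 - 1.8696e+9*I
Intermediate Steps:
f(y) = 2*y*(-2197 + y) (f(y) = (-2197 + y)*(2*y) = 2*y*(-2197 + y))
Z(k, n) = 2 - 19*k/4 (Z(k, n) = 2 - (5 + 14)*k/4 = 2 - 19*k/4)
(√(-163964 - 371758) + f(1019))*(Z(-657, 1989) - 2557499) = (√(-163964 - 371758) + 2*1019*(-2197 + 1019))*((2 - 19/4*(-657)) - 2557499) = (√(-535722) + 2*1019*(-1178))*((2 + 12483/4) - 2557499) = (I*√535722 - 2400764)*(12491/4 - 2557499) = (-2400764 + I*√535722)*(-10217505/4) = 6132454543455 - 10217505*I*√535722/4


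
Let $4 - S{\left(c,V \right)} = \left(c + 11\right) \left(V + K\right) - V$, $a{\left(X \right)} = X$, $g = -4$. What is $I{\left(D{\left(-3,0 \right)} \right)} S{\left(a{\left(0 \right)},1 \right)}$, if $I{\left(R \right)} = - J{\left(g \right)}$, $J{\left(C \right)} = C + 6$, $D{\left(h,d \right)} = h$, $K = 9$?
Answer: $210$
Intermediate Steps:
$J{\left(C \right)} = 6 + C$
$S{\left(c,V \right)} = 4 + V - \left(9 + V\right) \left(11 + c\right)$ ($S{\left(c,V \right)} = 4 - \left(\left(c + 11\right) \left(V + 9\right) - V\right) = 4 - \left(\left(11 + c\right) \left(9 + V\right) - V\right) = 4 - \left(\left(9 + V\right) \left(11 + c\right) - V\right) = 4 - \left(- V + \left(9 + V\right) \left(11 + c\right)\right) = 4 + \left(V - \left(9 + V\right) \left(11 + c\right)\right) = 4 + V - \left(9 + V\right) \left(11 + c\right)$)
$I{\left(R \right)} = -2$ ($I{\left(R \right)} = - (6 - 4) = \left(-1\right) 2 = -2$)
$I{\left(D{\left(-3,0 \right)} \right)} S{\left(a{\left(0 \right)},1 \right)} = - 2 \left(-95 - 10 - 0 - 1 \cdot 0\right) = - 2 \left(-95 - 10 + 0 + 0\right) = \left(-2\right) \left(-105\right) = 210$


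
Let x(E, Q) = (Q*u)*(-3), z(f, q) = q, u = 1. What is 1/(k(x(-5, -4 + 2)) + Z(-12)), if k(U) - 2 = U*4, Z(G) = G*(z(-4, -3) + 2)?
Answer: 1/38 ≈ 0.026316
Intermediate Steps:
Z(G) = -G (Z(G) = G*(-3 + 2) = G*(-1) = -G)
x(E, Q) = -3*Q (x(E, Q) = (Q*1)*(-3) = Q*(-3) = -3*Q)
k(U) = 2 + 4*U (k(U) = 2 + U*4 = 2 + 4*U)
1/(k(x(-5, -4 + 2)) + Z(-12)) = 1/((2 + 4*(-3*(-4 + 2))) - 1*(-12)) = 1/((2 + 4*(-3*(-2))) + 12) = 1/((2 + 4*6) + 12) = 1/((2 + 24) + 12) = 1/(26 + 12) = 1/38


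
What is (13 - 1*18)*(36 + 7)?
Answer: -215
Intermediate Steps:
(13 - 1*18)*(36 + 7) = (13 - 18)*43 = -5*43 = -215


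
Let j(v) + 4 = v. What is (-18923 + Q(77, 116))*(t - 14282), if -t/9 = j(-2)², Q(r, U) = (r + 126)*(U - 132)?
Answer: 323829626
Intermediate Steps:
j(v) = -4 + v
Q(r, U) = (-132 + U)*(126 + r) (Q(r, U) = (126 + r)*(-132 + U) = (-132 + U)*(126 + r))
t = -324 (t = -9*(-4 - 2)² = -9*(-6)² = -9*36 = -324)
(-18923 + Q(77, 116))*(t - 14282) = (-18923 + (-16632 - 132*77 + 126*116 + 116*77))*(-324 - 14282) = (-18923 + (-16632 - 10164 + 14616 + 8932))*(-14606) = (-18923 - 3248)*(-14606) = -22171*(-14606) = 323829626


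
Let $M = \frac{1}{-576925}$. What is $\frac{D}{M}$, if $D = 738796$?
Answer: $-426229882300$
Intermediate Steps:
$M = - \frac{1}{576925} \approx -1.7333 \cdot 10^{-6}$
$\frac{D}{M} = \frac{738796}{- \frac{1}{576925}} = 738796 \left(-576925\right) = -426229882300$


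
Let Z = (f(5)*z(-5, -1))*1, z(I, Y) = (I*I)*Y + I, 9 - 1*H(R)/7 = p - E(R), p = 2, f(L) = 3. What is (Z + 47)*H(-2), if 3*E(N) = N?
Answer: -5719/3 ≈ -1906.3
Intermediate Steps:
E(N) = N/3
H(R) = 49 + 7*R/3 (H(R) = 63 - 7*(2 - R/3) = 63 + (-14 + 7*R/3) = 49 + 7*R/3)
z(I, Y) = I + Y*I² (z(I, Y) = I²*Y + I = Y*I² + I = I + Y*I²)
Z = -90 (Z = (3*(-5*(1 - 5*(-1))))*1 = (3*(-5*(1 + 5)))*1 = (3*(-5*6))*1 = (3*(-30))*1 = -90*1 = -90)
(Z + 47)*H(-2) = (-90 + 47)*(49 + (7/3)*(-2)) = -43*(49 - 14/3) = -43*133/3 = -5719/3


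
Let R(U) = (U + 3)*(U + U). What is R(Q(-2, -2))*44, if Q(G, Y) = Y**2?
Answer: 2464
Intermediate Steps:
R(U) = 2*U*(3 + U) (R(U) = (3 + U)*(2*U) = 2*U*(3 + U))
R(Q(-2, -2))*44 = (2*(-2)**2*(3 + (-2)**2))*44 = (2*4*(3 + 4))*44 = (2*4*7)*44 = 56*44 = 2464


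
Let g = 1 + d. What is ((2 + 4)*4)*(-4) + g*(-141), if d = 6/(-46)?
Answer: -5028/23 ≈ -218.61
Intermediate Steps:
d = -3/23 (d = 6*(-1/46) = -3/23 ≈ -0.13043)
g = 20/23 (g = 1 - 3/23 = 20/23 ≈ 0.86957)
((2 + 4)*4)*(-4) + g*(-141) = ((2 + 4)*4)*(-4) + (20/23)*(-141) = (6*4)*(-4) - 2820/23 = 24*(-4) - 2820/23 = -96 - 2820/23 = -5028/23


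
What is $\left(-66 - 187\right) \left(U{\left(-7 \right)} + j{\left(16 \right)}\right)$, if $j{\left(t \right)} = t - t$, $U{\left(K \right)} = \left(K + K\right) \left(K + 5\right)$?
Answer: $-7084$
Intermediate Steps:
$U{\left(K \right)} = 2 K \left(5 + K\right)$
$j{\left(t \right)} = 0$
$\left(-66 - 187\right) \left(U{\left(-7 \right)} + j{\left(16 \right)}\right) = \left(-66 - 187\right) \left(2 \left(-7\right) \left(5 - 7\right) + 0\right) = - 253 \left(2 \left(-7\right) \left(-2\right) + 0\right) = - 253 \left(28 + 0\right) = \left(-253\right) 28 = -7084$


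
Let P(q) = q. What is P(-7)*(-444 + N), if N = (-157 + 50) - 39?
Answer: 4130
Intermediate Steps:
N = -146 (N = -107 - 39 = -146)
P(-7)*(-444 + N) = -7*(-444 - 146) = -7*(-590) = 4130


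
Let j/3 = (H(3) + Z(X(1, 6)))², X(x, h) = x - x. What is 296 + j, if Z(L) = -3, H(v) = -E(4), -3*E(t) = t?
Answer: 913/3 ≈ 304.33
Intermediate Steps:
X(x, h) = 0
E(t) = -t/3
H(v) = 4/3 (H(v) = -(-1)*4/3 = -1*(-4/3) = 4/3)
j = 25/3 (j = 3*(4/3 - 3)² = 3*(-5/3)² = 3*(25/9) = 25/3 ≈ 8.3333)
296 + j = 296 + 25/3 = 913/3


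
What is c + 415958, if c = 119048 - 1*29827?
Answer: 505179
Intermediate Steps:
c = 89221 (c = 119048 - 29827 = 89221)
c + 415958 = 89221 + 415958 = 505179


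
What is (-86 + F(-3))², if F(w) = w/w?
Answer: 7225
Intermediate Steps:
F(w) = 1
(-86 + F(-3))² = (-86 + 1)² = (-85)² = 7225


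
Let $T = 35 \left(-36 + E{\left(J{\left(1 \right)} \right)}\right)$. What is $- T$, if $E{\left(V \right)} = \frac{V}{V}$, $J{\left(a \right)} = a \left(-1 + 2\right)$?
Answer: $1225$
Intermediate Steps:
$J{\left(a \right)} = a$ ($J{\left(a \right)} = a 1 = a$)
$E{\left(V \right)} = 1$
$T = -1225$ ($T = 35 \left(-36 + 1\right) = 35 \left(-35\right) = -1225$)
$- T = \left(-1\right) \left(-1225\right) = 1225$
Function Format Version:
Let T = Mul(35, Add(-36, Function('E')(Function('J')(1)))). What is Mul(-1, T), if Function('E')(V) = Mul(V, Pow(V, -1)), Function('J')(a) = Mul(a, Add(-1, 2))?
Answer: 1225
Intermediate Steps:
Function('J')(a) = a (Function('J')(a) = Mul(a, 1) = a)
Function('E')(V) = 1
T = -1225 (T = Mul(35, Add(-36, 1)) = Mul(35, -35) = -1225)
Mul(-1, T) = Mul(-1, -1225) = 1225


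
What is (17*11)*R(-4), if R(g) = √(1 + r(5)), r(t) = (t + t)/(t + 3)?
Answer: 561/2 ≈ 280.50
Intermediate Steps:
r(t) = 2*t/(3 + t) (r(t) = (2*t)/(3 + t) = 2*t/(3 + t))
R(g) = 3/2 (R(g) = √(1 + 2*5/(3 + 5)) = √(1 + 2*5/8) = √(1 + 2*5*(⅛)) = √(1 + 5/4) = √(9/4) = 3/2)
(17*11)*R(-4) = (17*11)*(3/2) = 187*(3/2) = 561/2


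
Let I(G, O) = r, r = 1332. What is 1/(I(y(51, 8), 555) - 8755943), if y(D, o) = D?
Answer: -1/8754611 ≈ -1.1423e-7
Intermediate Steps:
I(G, O) = 1332
1/(I(y(51, 8), 555) - 8755943) = 1/(1332 - 8755943) = 1/(-8754611) = -1/8754611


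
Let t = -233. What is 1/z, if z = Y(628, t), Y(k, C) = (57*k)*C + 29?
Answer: -1/8340439 ≈ -1.1990e-7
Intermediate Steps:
Y(k, C) = 29 + 57*C*k (Y(k, C) = 57*C*k + 29 = 29 + 57*C*k)
z = -8340439 (z = 29 + 57*(-233)*628 = 29 - 8340468 = -8340439)
1/z = 1/(-8340439) = -1/8340439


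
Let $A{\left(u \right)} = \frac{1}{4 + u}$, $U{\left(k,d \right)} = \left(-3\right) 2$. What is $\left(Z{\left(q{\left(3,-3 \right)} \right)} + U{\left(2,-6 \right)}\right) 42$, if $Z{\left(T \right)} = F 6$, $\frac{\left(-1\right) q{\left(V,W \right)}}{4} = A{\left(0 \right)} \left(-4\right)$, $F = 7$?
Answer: $1512$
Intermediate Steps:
$U{\left(k,d \right)} = -6$
$q{\left(V,W \right)} = 4$ ($q{\left(V,W \right)} = - 4 \frac{1}{4 + 0} \left(-4\right) = - 4 \cdot \frac{1}{4} \left(-4\right) = \left(-4\right) \left(-1\right) = 4$)
$Z{\left(T \right)} = 42$ ($Z{\left(T \right)} = 7 \cdot 6 = 42$)
$\left(Z{\left(q{\left(3,-3 \right)} \right)} + U{\left(2,-6 \right)}\right) 42 = \left(42 - 6\right) 42 = 36 \cdot 42 = 1512$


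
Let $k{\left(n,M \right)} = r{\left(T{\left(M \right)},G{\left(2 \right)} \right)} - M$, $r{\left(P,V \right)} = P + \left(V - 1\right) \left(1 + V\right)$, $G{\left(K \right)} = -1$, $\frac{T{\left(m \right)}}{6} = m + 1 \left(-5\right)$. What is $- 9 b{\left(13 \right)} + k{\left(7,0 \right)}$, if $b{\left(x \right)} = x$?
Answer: $-147$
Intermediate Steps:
$T{\left(m \right)} = -30 + 6 m$ ($T{\left(m \right)} = 6 \left(m + 1 \left(-5\right)\right) = 6 \left(m - 5\right) = 6 \left(-5 + m\right) = -30 + 6 m$)
$r{\left(P,V \right)} = P + \left(1 + V\right) \left(-1 + V\right)$ ($r{\left(P,V \right)} = P + \left(-1 + V\right) \left(1 + V\right) = P + \left(1 + V\right) \left(-1 + V\right)$)
$k{\left(n,M \right)} = -30 + 5 M$ ($k{\left(n,M \right)} = \left(-1 + \left(-30 + 6 M\right) + \left(-1\right)^{2}\right) - M = \left(-1 + \left(-30 + 6 M\right) + 1\right) - M = \left(-30 + 6 M\right) - M = -30 + 5 M$)
$- 9 b{\left(13 \right)} + k{\left(7,0 \right)} = \left(-9\right) 13 + \left(-30 + 5 \cdot 0\right) = -117 + \left(-30 + 0\right) = -117 - 30 = -147$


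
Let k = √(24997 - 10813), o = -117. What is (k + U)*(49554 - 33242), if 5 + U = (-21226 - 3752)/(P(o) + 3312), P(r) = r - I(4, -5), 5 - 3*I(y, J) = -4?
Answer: -27824194/133 + 97872*√394 ≈ 1.7335e+6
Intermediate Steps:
I(y, J) = 3 (I(y, J) = 5/3 - ⅓*(-4) = 5/3 + 4/3 = 3)
k = 6*√394 (k = √14184 = 6*√394 ≈ 119.10)
P(r) = -3 + r (P(r) = r - 1*3 = r - 3 = -3 + r)
U = -6823/532 (U = -5 + (-21226 - 3752)/((-3 - 117) + 3312) = -5 - 24978/(-120 + 3312) = -5 - 24978/3192 = -5 - 24978*1/3192 = -5 - 4163/532 = -6823/532 ≈ -12.825)
(k + U)*(49554 - 33242) = (6*√394 - 6823/532)*(49554 - 33242) = (-6823/532 + 6*√394)*16312 = -27824194/133 + 97872*√394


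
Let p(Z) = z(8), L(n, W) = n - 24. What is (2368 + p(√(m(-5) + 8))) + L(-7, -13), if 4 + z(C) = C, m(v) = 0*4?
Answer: 2341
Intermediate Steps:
m(v) = 0
z(C) = -4 + C
L(n, W) = -24 + n
p(Z) = 4 (p(Z) = -4 + 8 = 4)
(2368 + p(√(m(-5) + 8))) + L(-7, -13) = (2368 + 4) + (-24 - 7) = 2372 - 31 = 2341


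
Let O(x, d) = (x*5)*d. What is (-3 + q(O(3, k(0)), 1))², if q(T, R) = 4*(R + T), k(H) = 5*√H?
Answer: 1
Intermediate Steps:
O(x, d) = 5*d*x (O(x, d) = (5*x)*d = 5*d*x)
q(T, R) = 4*R + 4*T
(-3 + q(O(3, k(0)), 1))² = (-3 + (4*1 + 4*(5*(5*√0)*3)))² = (-3 + (4 + 4*(5*(5*0)*3)))² = (-3 + (4 + 4*(5*0*3)))² = (-3 + (4 + 4*0))² = (-3 + (4 + 0))² = (-3 + 4)² = 1² = 1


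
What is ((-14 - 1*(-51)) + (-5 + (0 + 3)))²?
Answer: 1225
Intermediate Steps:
((-14 - 1*(-51)) + (-5 + (0 + 3)))² = ((-14 + 51) + (-5 + 3))² = (37 - 2)² = 35² = 1225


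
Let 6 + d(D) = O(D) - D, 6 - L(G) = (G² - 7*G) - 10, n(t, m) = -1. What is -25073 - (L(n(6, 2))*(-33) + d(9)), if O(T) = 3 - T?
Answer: -24788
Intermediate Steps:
L(G) = 16 - G² + 7*G (L(G) = 6 - ((G² - 7*G) - 10) = 6 - (-10 + G² - 7*G) = 6 + (10 - G² + 7*G) = 16 - G² + 7*G)
d(D) = -3 - 2*D (d(D) = -6 + ((3 - D) - D) = -6 + (3 - 2*D) = -3 - 2*D)
-25073 - (L(n(6, 2))*(-33) + d(9)) = -25073 - ((16 - 1*(-1)² + 7*(-1))*(-33) + (-3 - 2*9)) = -25073 - ((16 - 1*1 - 7)*(-33) + (-3 - 18)) = -25073 - ((16 - 1 - 7)*(-33) - 21) = -25073 - (8*(-33) - 21) = -25073 - (-264 - 21) = -25073 - 1*(-285) = -25073 + 285 = -24788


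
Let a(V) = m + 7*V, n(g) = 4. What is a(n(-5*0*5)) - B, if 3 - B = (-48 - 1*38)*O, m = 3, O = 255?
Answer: -21902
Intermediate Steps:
a(V) = 3 + 7*V
B = 21933 (B = 3 - (-48 - 1*38)*255 = 3 - (-48 - 38)*255 = 3 - (-86)*255 = 3 - 1*(-21930) = 3 + 21930 = 21933)
a(n(-5*0*5)) - B = (3 + 7*4) - 1*21933 = (3 + 28) - 21933 = 31 - 21933 = -21902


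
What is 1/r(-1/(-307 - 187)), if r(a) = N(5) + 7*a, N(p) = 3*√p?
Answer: -3458/10981571 + 732108*√5/10981571 ≈ 0.14876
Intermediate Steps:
r(a) = 3*√5 + 7*a
1/r(-1/(-307 - 187)) = 1/(3*√5 + 7*(-1/(-307 - 187))) = 1/(3*√5 + 7*(-1/(-494))) = 1/(3*√5 + 7*(-1*(-1/494))) = 1/(3*√5 + 7*(1/494)) = 1/(3*√5 + 7/494) = 1/(7/494 + 3*√5)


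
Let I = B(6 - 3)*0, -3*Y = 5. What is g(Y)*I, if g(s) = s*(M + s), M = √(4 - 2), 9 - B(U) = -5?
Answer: 0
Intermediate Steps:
Y = -5/3 (Y = -⅓*5 = -5/3 ≈ -1.6667)
B(U) = 14 (B(U) = 9 - 1*(-5) = 9 + 5 = 14)
M = √2 ≈ 1.4142
g(s) = s*(s + √2) (g(s) = s*(√2 + s) = s*(s + √2))
I = 0 (I = 14*0 = 0)
g(Y)*I = -5*(-5/3 + √2)/3*0 = (25/9 - 5*√2/3)*0 = 0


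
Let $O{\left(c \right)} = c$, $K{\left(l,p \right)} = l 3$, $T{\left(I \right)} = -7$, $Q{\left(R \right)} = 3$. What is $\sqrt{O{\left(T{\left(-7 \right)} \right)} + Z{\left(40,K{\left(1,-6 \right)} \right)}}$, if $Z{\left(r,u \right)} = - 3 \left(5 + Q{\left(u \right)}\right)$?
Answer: $i \sqrt{31} \approx 5.5678 i$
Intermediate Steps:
$K{\left(l,p \right)} = 3 l$
$Z{\left(r,u \right)} = -24$ ($Z{\left(r,u \right)} = - 3 \left(5 + 3\right) = \left(-3\right) 8 = -24$)
$\sqrt{O{\left(T{\left(-7 \right)} \right)} + Z{\left(40,K{\left(1,-6 \right)} \right)}} = \sqrt{-7 - 24} = \sqrt{-31} = i \sqrt{31}$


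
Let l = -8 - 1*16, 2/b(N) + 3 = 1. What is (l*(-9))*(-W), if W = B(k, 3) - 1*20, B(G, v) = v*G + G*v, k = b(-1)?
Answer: 5616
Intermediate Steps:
b(N) = -1 (b(N) = 2/(-3 + 1) = 2/(-2) = 2*(-½) = -1)
k = -1
B(G, v) = 2*G*v (B(G, v) = G*v + G*v = 2*G*v)
l = -24 (l = -8 - 16 = -24)
W = -26 (W = 2*(-1)*3 - 1*20 = -6 - 20 = -26)
(l*(-9))*(-W) = (-24*(-9))*(-1*(-26)) = 216*26 = 5616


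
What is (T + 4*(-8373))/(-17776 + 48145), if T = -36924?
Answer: -23472/10123 ≈ -2.3187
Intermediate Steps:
(T + 4*(-8373))/(-17776 + 48145) = (-36924 + 4*(-8373))/(-17776 + 48145) = (-36924 - 33492)/30369 = -70416*1/30369 = -23472/10123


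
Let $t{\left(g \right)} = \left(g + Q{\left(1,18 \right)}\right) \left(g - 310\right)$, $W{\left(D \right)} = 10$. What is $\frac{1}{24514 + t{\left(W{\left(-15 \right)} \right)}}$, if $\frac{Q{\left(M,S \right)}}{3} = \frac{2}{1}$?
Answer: $\frac{1}{19714} \approx 5.0725 \cdot 10^{-5}$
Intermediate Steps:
$Q{\left(M,S \right)} = 6$ ($Q{\left(M,S \right)} = 3 \cdot \frac{2}{1} = 3 \cdot 2 \cdot 1 = 3 \cdot 2 = 6$)
$t{\left(g \right)} = \left(-310 + g\right) \left(6 + g\right)$ ($t{\left(g \right)} = \left(g + 6\right) \left(g - 310\right) = \left(6 + g\right) \left(-310 + g\right) = \left(-310 + g\right) \left(6 + g\right)$)
$\frac{1}{24514 + t{\left(W{\left(-15 \right)} \right)}} = \frac{1}{24514 - \left(4900 - 100\right)} = \frac{1}{24514 - 4800} = \frac{1}{19714}$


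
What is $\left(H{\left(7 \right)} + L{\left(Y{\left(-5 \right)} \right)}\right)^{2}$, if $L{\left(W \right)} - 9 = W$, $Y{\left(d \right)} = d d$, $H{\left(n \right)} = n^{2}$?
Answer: $6889$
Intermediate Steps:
$Y{\left(d \right)} = d^{2}$
$L{\left(W \right)} = 9 + W$
$\left(H{\left(7 \right)} + L{\left(Y{\left(-5 \right)} \right)}\right)^{2} = \left(7^{2} + \left(9 + \left(-5\right)^{2}\right)\right)^{2} = \left(49 + \left(9 + 25\right)\right)^{2} = \left(49 + 34\right)^{2} = 83^{2} = 6889$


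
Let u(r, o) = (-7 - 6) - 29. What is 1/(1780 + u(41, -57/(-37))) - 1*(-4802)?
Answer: 8345877/1738 ≈ 4802.0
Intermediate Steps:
u(r, o) = -42 (u(r, o) = -13 - 29 = -42)
1/(1780 + u(41, -57/(-37))) - 1*(-4802) = 1/(1780 - 42) - 1*(-4802) = 1/1738 + 4802 = 8345877/1738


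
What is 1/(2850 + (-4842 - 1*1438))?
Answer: -1/3430 ≈ -0.00029154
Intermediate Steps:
1/(2850 + (-4842 - 1*1438)) = 1/(2850 + (-4842 - 1438)) = 1/(2850 - 6280) = 1/(-3430) = -1/3430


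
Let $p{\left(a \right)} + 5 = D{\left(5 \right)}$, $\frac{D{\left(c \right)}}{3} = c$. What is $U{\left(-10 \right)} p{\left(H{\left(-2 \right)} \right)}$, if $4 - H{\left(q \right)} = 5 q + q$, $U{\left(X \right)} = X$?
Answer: $-100$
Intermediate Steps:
$H{\left(q \right)} = 4 - 6 q$ ($H{\left(q \right)} = 4 - \left(5 q + q\right) = 4 - 6 q$)
$D{\left(c \right)} = 3 c$
$p{\left(a \right)} = 10$ ($p{\left(a \right)} = -5 + 3 \cdot 5 = -5 + 15 = 10$)
$U{\left(-10 \right)} p{\left(H{\left(-2 \right)} \right)} = \left(-10\right) 10 = -100$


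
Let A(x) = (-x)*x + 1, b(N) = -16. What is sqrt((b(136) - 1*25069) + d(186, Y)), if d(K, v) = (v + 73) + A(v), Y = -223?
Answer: I*sqrt(74963) ≈ 273.79*I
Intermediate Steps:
A(x) = 1 - x**2 (A(x) = -x**2 + 1 = 1 - x**2)
d(K, v) = 74 + v - v**2 (d(K, v) = (v + 73) + (1 - v**2) = (73 + v) + (1 - v**2) = 74 + v - v**2)
sqrt((b(136) - 1*25069) + d(186, Y)) = sqrt((-16 - 1*25069) + (74 - 223 - 1*(-223)**2)) = sqrt((-16 - 25069) + (74 - 223 - 1*49729)) = sqrt(-25085 + (74 - 223 - 49729)) = sqrt(-25085 - 49878) = sqrt(-74963) = I*sqrt(74963)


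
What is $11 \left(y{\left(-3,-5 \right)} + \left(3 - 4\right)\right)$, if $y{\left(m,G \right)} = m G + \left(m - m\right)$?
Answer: $154$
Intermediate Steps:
$y{\left(m,G \right)} = G m$ ($y{\left(m,G \right)} = G m + 0 = G m$)
$11 \left(y{\left(-3,-5 \right)} + \left(3 - 4\right)\right) = 11 \left(\left(-5\right) \left(-3\right) + \left(3 - 4\right)\right) = 11 \left(15 + \left(3 - 4\right)\right) = 11 \left(15 - 1\right) = 11 \cdot 14 = 154$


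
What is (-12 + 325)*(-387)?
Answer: -121131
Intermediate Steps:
(-12 + 325)*(-387) = 313*(-387) = -121131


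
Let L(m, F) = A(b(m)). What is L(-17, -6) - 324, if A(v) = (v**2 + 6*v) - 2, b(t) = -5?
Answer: -331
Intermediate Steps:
A(v) = -2 + v**2 + 6*v
L(m, F) = -7 (L(m, F) = -2 + (-5)**2 + 6*(-5) = -2 + 25 - 30 = -7)
L(-17, -6) - 324 = -7 - 324 = -331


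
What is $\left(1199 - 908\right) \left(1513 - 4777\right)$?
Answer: $-949824$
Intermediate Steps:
$\left(1199 - 908\right) \left(1513 - 4777\right) = 291 \left(-3264\right) = -949824$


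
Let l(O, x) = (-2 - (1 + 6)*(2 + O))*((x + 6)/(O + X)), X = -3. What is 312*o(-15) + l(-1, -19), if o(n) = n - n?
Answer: -117/4 ≈ -29.250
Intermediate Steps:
o(n) = 0
l(O, x) = (-16 - 7*O)*(6 + x)/(-3 + O) (l(O, x) = (-2 - (1 + 6)*(2 + O))*((x + 6)/(O - 3)) = (-2 - 7*(2 + O))*((6 + x)/(-3 + O)) = (-2 - (14 + 7*O))*((6 + x)/(-3 + O)) = (-2 + (-14 - 7*O))*((6 + x)/(-3 + O)) = (-16 - 7*O)*((6 + x)/(-3 + O)) = (-16 - 7*O)*(6 + x)/(-3 + O))
312*o(-15) + l(-1, -19) = 312*0 + (-96 - 42*(-1) - 16*(-19) - 7*(-1)*(-19))/(-3 - 1) = 0 + (-96 + 42 + 304 - 133)/(-4) = 0 - 1/4*117 = 0 - 117/4 = -117/4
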